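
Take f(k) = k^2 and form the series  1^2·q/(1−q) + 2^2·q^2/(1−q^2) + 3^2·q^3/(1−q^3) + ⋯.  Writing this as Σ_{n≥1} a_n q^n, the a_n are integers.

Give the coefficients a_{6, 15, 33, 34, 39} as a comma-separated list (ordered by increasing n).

50, 260, 1220, 1450, 1700

d|6:{1,2,3,6}  Σf=1+4+9+36=50
d|15:{15,5,3,1}  Σf=225+25+9+1=260
q^33  k|33↦f(k): 1:1 3:9 11:121 33:1089  a_33=1220
[q^34] f(1)=1,f(2)=4,f(17)=289,f(34)=1156 ⇒ 1450
d|39:{39,13,3,1}  Σf=1521+169+9+1=1700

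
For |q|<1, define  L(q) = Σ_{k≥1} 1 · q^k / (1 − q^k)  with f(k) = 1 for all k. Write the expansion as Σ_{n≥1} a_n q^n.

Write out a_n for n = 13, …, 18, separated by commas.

2, 4, 4, 5, 2, 6

n=13: 1·13 13·1  f→[1+1]=2
n=14: 1·14 2·7 7·2 14·1  f→[1+1+1+1]=4
[q^15] f(15)=1,f(5)=1,f(3)=1,f(1)=1 ⇒ 4
d|16:{1,2,4,8,16}  Σf=1+1+1+1+1=5
n=17: 1·17 17·1  f→[1+1]=2
n=18: 1·18 2·9 3·6 6·3 9·2 18·1  f→[1+1+1+1+1+1]=6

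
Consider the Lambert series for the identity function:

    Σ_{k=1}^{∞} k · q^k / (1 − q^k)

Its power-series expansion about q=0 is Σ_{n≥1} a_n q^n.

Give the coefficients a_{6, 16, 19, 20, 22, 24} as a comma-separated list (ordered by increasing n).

[q^6] f(6)=6,f(3)=3,f(2)=2,f(1)=1 ⇒ 12
d|16:{16,8,4,2,1}  Σf=16+8+4+2+1=31
d|19:{19,1}  Σf=19+1=20
[q^20] f(1)=1,f(2)=2,f(4)=4,f(5)=5,f(10)=10,f(20)=20 ⇒ 42
d|22:{22,11,2,1}  Σf=22+11+2+1=36
[q^24] f(24)=24,f(12)=12,f(8)=8,f(6)=6,f(4)=4,f(3)=3,f(2)=2,f(1)=1 ⇒ 60

12, 31, 20, 42, 36, 60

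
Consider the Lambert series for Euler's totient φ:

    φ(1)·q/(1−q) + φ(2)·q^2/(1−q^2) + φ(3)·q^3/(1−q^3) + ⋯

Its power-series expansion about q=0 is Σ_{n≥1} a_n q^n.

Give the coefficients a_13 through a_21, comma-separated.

n=13: 1·13 13·1  φ→[1+12]=13
n=14: 14·1 7·2 2·7 1·14  φ→[6+6+1+1]=14
d|15:{1,3,5,15}  Σφ=1+2+4+8=15
n=16: 16·1 8·2 4·4 2·8 1·16  φ→[8+4+2+1+1]=16
q^17  k|17↦φ(k): 17:16 1:1  a_17=17
[q^18] φ(1)=1,φ(2)=1,φ(3)=2,φ(6)=2,φ(9)=6,φ(18)=6 ⇒ 18
d|19:{19,1}  Σφ=18+1=19
d|20:{20,10,5,4,2,1}  Σφ=8+4+4+2+1+1=20
d|21:{1,3,7,21}  Σφ=1+2+6+12=21

13, 14, 15, 16, 17, 18, 19, 20, 21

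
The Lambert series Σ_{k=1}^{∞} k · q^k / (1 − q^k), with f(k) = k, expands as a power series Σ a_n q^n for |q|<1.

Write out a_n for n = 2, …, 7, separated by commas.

d|2:{1,2}  Σf=1+2=3
q^3  k|3↦f(k): 1:1 3:3  a_3=4
[q^4] f(4)=4,f(2)=2,f(1)=1 ⇒ 7
d|5:{1,5}  Σf=1+5=6
[q^6] f(1)=1,f(2)=2,f(3)=3,f(6)=6 ⇒ 12
n=7: 7·1 1·7  f→[7+1]=8

3, 4, 7, 6, 12, 8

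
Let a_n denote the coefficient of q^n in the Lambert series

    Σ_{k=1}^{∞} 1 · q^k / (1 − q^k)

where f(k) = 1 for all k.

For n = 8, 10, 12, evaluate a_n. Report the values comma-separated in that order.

q^8  k|8↦f(k): 8:1 4:1 2:1 1:1  a_8=4
[q^10] f(10)=1,f(5)=1,f(2)=1,f(1)=1 ⇒ 4
q^12  k|12↦f(k): 12:1 6:1 4:1 3:1 2:1 1:1  a_12=6

4, 4, 6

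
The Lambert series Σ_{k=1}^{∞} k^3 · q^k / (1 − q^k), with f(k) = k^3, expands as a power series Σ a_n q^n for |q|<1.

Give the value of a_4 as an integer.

a_4 = 73

[q^4] f(4)=64,f(2)=8,f(1)=1 ⇒ 73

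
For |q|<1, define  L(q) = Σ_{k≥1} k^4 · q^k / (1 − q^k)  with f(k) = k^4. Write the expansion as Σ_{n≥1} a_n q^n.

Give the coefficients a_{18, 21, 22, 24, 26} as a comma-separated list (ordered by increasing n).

n=18: 1·18 2·9 3·6 6·3 9·2 18·1  f→[1+16+81+1296+6561+104976]=112931
d|21:{1,3,7,21}  Σf=1+81+2401+194481=196964
d|22:{22,11,2,1}  Σf=234256+14641+16+1=248914
q^24  k|24↦f(k): 1:1 2:16 3:81 4:256 6:1296 8:4096 12:20736 24:331776  a_24=358258
[q^26] f(26)=456976,f(13)=28561,f(2)=16,f(1)=1 ⇒ 485554

112931, 196964, 248914, 358258, 485554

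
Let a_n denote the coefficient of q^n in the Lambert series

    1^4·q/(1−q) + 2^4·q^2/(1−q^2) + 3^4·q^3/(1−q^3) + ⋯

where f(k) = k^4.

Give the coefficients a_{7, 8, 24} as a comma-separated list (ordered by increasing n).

2402, 4369, 358258

[q^7] f(1)=1,f(7)=2401 ⇒ 2402
n=8: 8·1 4·2 2·4 1·8  f→[4096+256+16+1]=4369
q^24  k|24↦f(k): 24:331776 12:20736 8:4096 6:1296 4:256 3:81 2:16 1:1  a_24=358258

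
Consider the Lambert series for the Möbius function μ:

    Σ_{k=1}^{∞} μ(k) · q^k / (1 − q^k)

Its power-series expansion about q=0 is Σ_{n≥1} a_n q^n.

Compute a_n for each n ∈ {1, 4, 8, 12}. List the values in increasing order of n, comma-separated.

1, 0, 0, 0

n=1: 1·1  μ→[1]=1
q^4  k|4↦μ(k): 4:0 2:-1 1:1  a_4=0
n=8: 8·1 4·2 2·4 1·8  μ→[0+0+(-1)+1]=0
[q^12] μ(1)=1,μ(2)=-1,μ(3)=-1,μ(4)=0,μ(6)=1,μ(12)=0 ⇒ 0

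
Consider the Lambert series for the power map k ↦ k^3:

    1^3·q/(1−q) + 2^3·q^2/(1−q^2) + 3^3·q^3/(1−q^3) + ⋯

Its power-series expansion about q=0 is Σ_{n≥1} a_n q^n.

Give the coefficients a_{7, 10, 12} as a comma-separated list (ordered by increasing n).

344, 1134, 2044

n=7: 7·1 1·7  f→[343+1]=344
d|10:{10,5,2,1}  Σf=1000+125+8+1=1134
[q^12] f(12)=1728,f(6)=216,f(4)=64,f(3)=27,f(2)=8,f(1)=1 ⇒ 2044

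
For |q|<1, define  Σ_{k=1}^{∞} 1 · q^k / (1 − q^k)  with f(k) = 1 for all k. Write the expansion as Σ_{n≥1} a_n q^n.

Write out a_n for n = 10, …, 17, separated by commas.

q^10  k|10↦f(k): 1:1 2:1 5:1 10:1  a_10=4
d|11:{1,11}  Σf=1+1=2
[q^12] f(1)=1,f(2)=1,f(3)=1,f(4)=1,f(6)=1,f(12)=1 ⇒ 6
q^13  k|13↦f(k): 1:1 13:1  a_13=2
d|14:{14,7,2,1}  Σf=1+1+1+1=4
d|15:{1,3,5,15}  Σf=1+1+1+1=4
[q^16] f(16)=1,f(8)=1,f(4)=1,f(2)=1,f(1)=1 ⇒ 5
d|17:{17,1}  Σf=1+1=2

4, 2, 6, 2, 4, 4, 5, 2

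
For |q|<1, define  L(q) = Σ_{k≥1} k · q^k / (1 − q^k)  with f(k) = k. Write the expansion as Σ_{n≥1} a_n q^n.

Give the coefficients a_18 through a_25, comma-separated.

n=18: 1·18 2·9 3·6 6·3 9·2 18·1  f→[1+2+3+6+9+18]=39
[q^19] f(1)=1,f(19)=19 ⇒ 20
n=20: 20·1 10·2 5·4 4·5 2·10 1·20  f→[20+10+5+4+2+1]=42
n=21: 21·1 7·3 3·7 1·21  f→[21+7+3+1]=32
q^22  k|22↦f(k): 1:1 2:2 11:11 22:22  a_22=36
[q^23] f(1)=1,f(23)=23 ⇒ 24
d|24:{1,2,3,4,6,8,12,24}  Σf=1+2+3+4+6+8+12+24=60
d|25:{25,5,1}  Σf=25+5+1=31

39, 20, 42, 32, 36, 24, 60, 31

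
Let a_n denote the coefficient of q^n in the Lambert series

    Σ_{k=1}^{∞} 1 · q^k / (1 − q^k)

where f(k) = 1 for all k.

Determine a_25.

[q^25] f(1)=1,f(5)=1,f(25)=1 ⇒ 3

a_25 = 3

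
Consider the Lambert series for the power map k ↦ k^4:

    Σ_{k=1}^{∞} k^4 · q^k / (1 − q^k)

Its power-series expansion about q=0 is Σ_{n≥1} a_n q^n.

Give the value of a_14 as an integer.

a_14 = 40834

n=14: 14·1 7·2 2·7 1·14  f→[38416+2401+16+1]=40834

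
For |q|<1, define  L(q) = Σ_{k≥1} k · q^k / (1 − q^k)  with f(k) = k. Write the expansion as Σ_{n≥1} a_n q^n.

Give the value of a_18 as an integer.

[q^18] f(18)=18,f(9)=9,f(6)=6,f(3)=3,f(2)=2,f(1)=1 ⇒ 39

a_18 = 39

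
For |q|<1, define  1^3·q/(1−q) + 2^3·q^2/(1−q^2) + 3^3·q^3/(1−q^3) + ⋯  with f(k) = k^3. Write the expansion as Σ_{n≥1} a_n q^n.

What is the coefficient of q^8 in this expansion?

a_8 = 585

q^8  k|8↦f(k): 8:512 4:64 2:8 1:1  a_8=585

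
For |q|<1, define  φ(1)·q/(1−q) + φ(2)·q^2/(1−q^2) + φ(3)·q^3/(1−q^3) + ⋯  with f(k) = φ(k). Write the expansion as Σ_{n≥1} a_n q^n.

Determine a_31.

d|31:{31,1}  Σφ=30+1=31

a_31 = 31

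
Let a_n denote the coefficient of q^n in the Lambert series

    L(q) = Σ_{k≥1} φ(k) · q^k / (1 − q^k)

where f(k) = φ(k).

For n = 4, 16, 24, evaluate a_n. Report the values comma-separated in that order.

q^4  k|4↦φ(k): 1:1 2:1 4:2  a_4=4
d|16:{1,2,4,8,16}  Σφ=1+1+2+4+8=16
d|24:{1,2,3,4,6,8,12,24}  Σφ=1+1+2+2+2+4+4+8=24

4, 16, 24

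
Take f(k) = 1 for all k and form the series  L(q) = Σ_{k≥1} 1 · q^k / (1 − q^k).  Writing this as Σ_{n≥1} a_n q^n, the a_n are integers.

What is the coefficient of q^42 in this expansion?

q^42  k|42↦f(k): 1:1 2:1 3:1 6:1 7:1 14:1 21:1 42:1  a_42=8

a_42 = 8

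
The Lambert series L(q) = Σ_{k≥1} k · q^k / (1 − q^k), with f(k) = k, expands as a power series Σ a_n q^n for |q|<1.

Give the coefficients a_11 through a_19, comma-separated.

n=11: 1·11 11·1  f→[1+11]=12
n=12: 12·1 6·2 4·3 3·4 2·6 1·12  f→[12+6+4+3+2+1]=28
n=13: 13·1 1·13  f→[13+1]=14
q^14  k|14↦f(k): 14:14 7:7 2:2 1:1  a_14=24
n=15: 1·15 3·5 5·3 15·1  f→[1+3+5+15]=24
q^16  k|16↦f(k): 16:16 8:8 4:4 2:2 1:1  a_16=31
q^17  k|17↦f(k): 1:1 17:17  a_17=18
d|18:{18,9,6,3,2,1}  Σf=18+9+6+3+2+1=39
q^19  k|19↦f(k): 1:1 19:19  a_19=20

12, 28, 14, 24, 24, 31, 18, 39, 20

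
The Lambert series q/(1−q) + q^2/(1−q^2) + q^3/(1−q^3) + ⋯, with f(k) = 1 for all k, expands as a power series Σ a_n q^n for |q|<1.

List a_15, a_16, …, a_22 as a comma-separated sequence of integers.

4, 5, 2, 6, 2, 6, 4, 4

n=15: 1·15 3·5 5·3 15·1  f→[1+1+1+1]=4
d|16:{1,2,4,8,16}  Σf=1+1+1+1+1=5
q^17  k|17↦f(k): 17:1 1:1  a_17=2
d|18:{18,9,6,3,2,1}  Σf=1+1+1+1+1+1=6
n=19: 19·1 1·19  f→[1+1]=2
q^20  k|20↦f(k): 1:1 2:1 4:1 5:1 10:1 20:1  a_20=6
n=21: 21·1 7·3 3·7 1·21  f→[1+1+1+1]=4
[q^22] f(1)=1,f(2)=1,f(11)=1,f(22)=1 ⇒ 4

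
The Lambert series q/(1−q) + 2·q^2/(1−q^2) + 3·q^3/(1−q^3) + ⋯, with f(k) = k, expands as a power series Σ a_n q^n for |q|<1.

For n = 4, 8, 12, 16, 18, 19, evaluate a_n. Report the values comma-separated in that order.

q^4  k|4↦f(k): 1:1 2:2 4:4  a_4=7
n=8: 1·8 2·4 4·2 8·1  f→[1+2+4+8]=15
n=12: 12·1 6·2 4·3 3·4 2·6 1·12  f→[12+6+4+3+2+1]=28
q^16  k|16↦f(k): 1:1 2:2 4:4 8:8 16:16  a_16=31
d|18:{1,2,3,6,9,18}  Σf=1+2+3+6+9+18=39
q^19  k|19↦f(k): 19:19 1:1  a_19=20

7, 15, 28, 31, 39, 20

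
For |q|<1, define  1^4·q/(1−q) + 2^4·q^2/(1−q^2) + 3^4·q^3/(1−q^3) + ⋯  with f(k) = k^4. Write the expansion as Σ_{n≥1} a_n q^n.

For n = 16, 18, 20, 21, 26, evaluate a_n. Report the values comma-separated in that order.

q^16  k|16↦f(k): 1:1 2:16 4:256 8:4096 16:65536  a_16=69905
d|18:{1,2,3,6,9,18}  Σf=1+16+81+1296+6561+104976=112931
[q^20] f(20)=160000,f(10)=10000,f(5)=625,f(4)=256,f(2)=16,f(1)=1 ⇒ 170898
n=21: 1·21 3·7 7·3 21·1  f→[1+81+2401+194481]=196964
n=26: 26·1 13·2 2·13 1·26  f→[456976+28561+16+1]=485554

69905, 112931, 170898, 196964, 485554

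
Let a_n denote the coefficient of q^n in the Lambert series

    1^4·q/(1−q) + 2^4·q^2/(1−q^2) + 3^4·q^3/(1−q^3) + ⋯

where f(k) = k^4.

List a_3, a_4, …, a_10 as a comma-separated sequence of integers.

82, 273, 626, 1394, 2402, 4369, 6643, 10642

n=3: 3·1 1·3  f→[81+1]=82
[q^4] f(1)=1,f(2)=16,f(4)=256 ⇒ 273
q^5  k|5↦f(k): 5:625 1:1  a_5=626
d|6:{1,2,3,6}  Σf=1+16+81+1296=1394
n=7: 7·1 1·7  f→[2401+1]=2402
n=8: 8·1 4·2 2·4 1·8  f→[4096+256+16+1]=4369
d|9:{9,3,1}  Σf=6561+81+1=6643
n=10: 10·1 5·2 2·5 1·10  f→[10000+625+16+1]=10642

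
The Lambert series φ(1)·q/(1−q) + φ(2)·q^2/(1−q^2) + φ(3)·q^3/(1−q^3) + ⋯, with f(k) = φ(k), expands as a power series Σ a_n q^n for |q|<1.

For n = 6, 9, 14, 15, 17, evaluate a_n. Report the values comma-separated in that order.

q^6  k|6↦φ(k): 1:1 2:1 3:2 6:2  a_6=6
n=9: 9·1 3·3 1·9  φ→[6+2+1]=9
[q^14] φ(14)=6,φ(7)=6,φ(2)=1,φ(1)=1 ⇒ 14
n=15: 15·1 5·3 3·5 1·15  φ→[8+4+2+1]=15
q^17  k|17↦φ(k): 1:1 17:16  a_17=17

6, 9, 14, 15, 17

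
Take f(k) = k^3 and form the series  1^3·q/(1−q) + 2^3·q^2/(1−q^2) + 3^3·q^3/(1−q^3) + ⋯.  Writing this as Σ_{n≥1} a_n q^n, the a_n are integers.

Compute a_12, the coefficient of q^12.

[q^12] f(1)=1,f(2)=8,f(3)=27,f(4)=64,f(6)=216,f(12)=1728 ⇒ 2044

a_12 = 2044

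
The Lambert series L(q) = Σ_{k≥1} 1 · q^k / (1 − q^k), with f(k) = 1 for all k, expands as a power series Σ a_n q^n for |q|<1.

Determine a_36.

d|36:{1,2,3,4,6,9,12,18,36}  Σf=1+1+1+1+1+1+1+1+1=9

a_36 = 9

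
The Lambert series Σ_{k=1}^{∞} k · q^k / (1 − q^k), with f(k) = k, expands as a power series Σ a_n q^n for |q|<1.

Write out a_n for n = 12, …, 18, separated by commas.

n=12: 1·12 2·6 3·4 4·3 6·2 12·1  f→[1+2+3+4+6+12]=28
d|13:{13,1}  Σf=13+1=14
[q^14] f(14)=14,f(7)=7,f(2)=2,f(1)=1 ⇒ 24
[q^15] f(1)=1,f(3)=3,f(5)=5,f(15)=15 ⇒ 24
q^16  k|16↦f(k): 1:1 2:2 4:4 8:8 16:16  a_16=31
n=17: 1·17 17·1  f→[1+17]=18
[q^18] f(18)=18,f(9)=9,f(6)=6,f(3)=3,f(2)=2,f(1)=1 ⇒ 39

28, 14, 24, 24, 31, 18, 39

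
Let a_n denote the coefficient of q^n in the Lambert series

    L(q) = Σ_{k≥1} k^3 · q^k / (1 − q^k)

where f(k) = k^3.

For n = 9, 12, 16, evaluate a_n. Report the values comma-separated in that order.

757, 2044, 4681

d|9:{9,3,1}  Σf=729+27+1=757
q^12  k|12↦f(k): 1:1 2:8 3:27 4:64 6:216 12:1728  a_12=2044
[q^16] f(1)=1,f(2)=8,f(4)=64,f(8)=512,f(16)=4096 ⇒ 4681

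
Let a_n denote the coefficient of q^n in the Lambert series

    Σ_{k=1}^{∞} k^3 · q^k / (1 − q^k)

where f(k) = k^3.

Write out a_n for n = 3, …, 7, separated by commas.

q^3  k|3↦f(k): 1:1 3:27  a_3=28
[q^4] f(1)=1,f(2)=8,f(4)=64 ⇒ 73
d|5:{1,5}  Σf=1+125=126
q^6  k|6↦f(k): 6:216 3:27 2:8 1:1  a_6=252
d|7:{7,1}  Σf=343+1=344

28, 73, 126, 252, 344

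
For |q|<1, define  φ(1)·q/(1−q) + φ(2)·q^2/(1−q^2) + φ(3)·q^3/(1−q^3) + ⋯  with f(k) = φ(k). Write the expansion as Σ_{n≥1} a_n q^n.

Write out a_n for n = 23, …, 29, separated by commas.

d|23:{23,1}  Σφ=22+1=23
n=24: 24·1 12·2 8·3 6·4 4·6 3·8 2·12 1·24  φ→[8+4+4+2+2+2+1+1]=24
n=25: 25·1 5·5 1·25  φ→[20+4+1]=25
q^26  k|26↦φ(k): 26:12 13:12 2:1 1:1  a_26=26
q^27  k|27↦φ(k): 27:18 9:6 3:2 1:1  a_27=27
d|28:{1,2,4,7,14,28}  Σφ=1+1+2+6+6+12=28
q^29  k|29↦φ(k): 29:28 1:1  a_29=29

23, 24, 25, 26, 27, 28, 29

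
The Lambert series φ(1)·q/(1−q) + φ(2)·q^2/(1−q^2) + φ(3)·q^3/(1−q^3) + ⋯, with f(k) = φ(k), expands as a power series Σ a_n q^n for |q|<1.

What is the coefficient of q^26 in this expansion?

[q^26] φ(26)=12,φ(13)=12,φ(2)=1,φ(1)=1 ⇒ 26

a_26 = 26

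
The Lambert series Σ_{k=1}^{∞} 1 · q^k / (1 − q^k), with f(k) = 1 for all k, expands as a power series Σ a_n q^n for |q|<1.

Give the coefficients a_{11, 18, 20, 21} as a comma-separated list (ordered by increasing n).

2, 6, 6, 4

n=11: 11·1 1·11  f→[1+1]=2
q^18  k|18↦f(k): 1:1 2:1 3:1 6:1 9:1 18:1  a_18=6
q^20  k|20↦f(k): 20:1 10:1 5:1 4:1 2:1 1:1  a_20=6
q^21  k|21↦f(k): 21:1 7:1 3:1 1:1  a_21=4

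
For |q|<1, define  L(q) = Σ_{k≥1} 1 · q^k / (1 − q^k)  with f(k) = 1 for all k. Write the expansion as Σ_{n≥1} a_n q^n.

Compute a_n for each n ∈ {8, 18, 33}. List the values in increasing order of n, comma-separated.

4, 6, 4

q^8  k|8↦f(k): 8:1 4:1 2:1 1:1  a_8=4
q^18  k|18↦f(k): 18:1 9:1 6:1 3:1 2:1 1:1  a_18=6
d|33:{33,11,3,1}  Σf=1+1+1+1=4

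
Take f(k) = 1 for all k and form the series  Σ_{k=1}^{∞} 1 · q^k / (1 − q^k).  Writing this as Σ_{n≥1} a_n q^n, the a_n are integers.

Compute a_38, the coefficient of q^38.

n=38: 38·1 19·2 2·19 1·38  f→[1+1+1+1]=4

a_38 = 4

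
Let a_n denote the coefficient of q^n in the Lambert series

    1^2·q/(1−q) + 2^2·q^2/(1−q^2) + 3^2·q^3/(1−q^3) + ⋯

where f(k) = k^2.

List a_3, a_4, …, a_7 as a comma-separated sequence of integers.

d|3:{1,3}  Σf=1+9=10
q^4  k|4↦f(k): 4:16 2:4 1:1  a_4=21
q^5  k|5↦f(k): 5:25 1:1  a_5=26
q^6  k|6↦f(k): 6:36 3:9 2:4 1:1  a_6=50
q^7  k|7↦f(k): 1:1 7:49  a_7=50

10, 21, 26, 50, 50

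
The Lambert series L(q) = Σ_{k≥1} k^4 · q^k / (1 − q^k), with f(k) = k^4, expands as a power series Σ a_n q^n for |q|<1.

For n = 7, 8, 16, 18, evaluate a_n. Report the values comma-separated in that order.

2402, 4369, 69905, 112931

q^7  k|7↦f(k): 7:2401 1:1  a_7=2402
d|8:{8,4,2,1}  Σf=4096+256+16+1=4369
d|16:{16,8,4,2,1}  Σf=65536+4096+256+16+1=69905
q^18  k|18↦f(k): 1:1 2:16 3:81 6:1296 9:6561 18:104976  a_18=112931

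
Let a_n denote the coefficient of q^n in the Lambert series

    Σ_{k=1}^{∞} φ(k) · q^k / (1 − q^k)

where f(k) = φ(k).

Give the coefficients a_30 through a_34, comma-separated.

[q^30] φ(1)=1,φ(2)=1,φ(3)=2,φ(5)=4,φ(6)=2,φ(10)=4,φ(15)=8,φ(30)=8 ⇒ 30
q^31  k|31↦φ(k): 1:1 31:30  a_31=31
[q^32] φ(32)=16,φ(16)=8,φ(8)=4,φ(4)=2,φ(2)=1,φ(1)=1 ⇒ 32
d|33:{33,11,3,1}  Σφ=20+10+2+1=33
q^34  k|34↦φ(k): 34:16 17:16 2:1 1:1  a_34=34

30, 31, 32, 33, 34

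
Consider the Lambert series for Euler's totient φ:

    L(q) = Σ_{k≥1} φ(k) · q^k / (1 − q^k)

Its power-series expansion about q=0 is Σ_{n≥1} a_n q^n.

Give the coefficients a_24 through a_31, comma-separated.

n=24: 1·24 2·12 3·8 4·6 6·4 8·3 12·2 24·1  φ→[1+1+2+2+2+4+4+8]=24
q^25  k|25↦φ(k): 25:20 5:4 1:1  a_25=25
n=26: 26·1 13·2 2·13 1·26  φ→[12+12+1+1]=26
n=27: 27·1 9·3 3·9 1·27  φ→[18+6+2+1]=27
q^28  k|28↦φ(k): 28:12 14:6 7:6 4:2 2:1 1:1  a_28=28
[q^29] φ(29)=28,φ(1)=1 ⇒ 29
d|30:{30,15,10,6,5,3,2,1}  Σφ=8+8+4+2+4+2+1+1=30
[q^31] φ(1)=1,φ(31)=30 ⇒ 31

24, 25, 26, 27, 28, 29, 30, 31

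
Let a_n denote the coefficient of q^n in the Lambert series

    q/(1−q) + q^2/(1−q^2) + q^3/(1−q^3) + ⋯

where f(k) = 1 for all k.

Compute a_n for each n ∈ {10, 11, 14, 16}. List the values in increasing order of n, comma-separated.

4, 2, 4, 5

n=10: 10·1 5·2 2·5 1·10  f→[1+1+1+1]=4
n=11: 11·1 1·11  f→[1+1]=2
d|14:{1,2,7,14}  Σf=1+1+1+1=4
d|16:{1,2,4,8,16}  Σf=1+1+1+1+1=5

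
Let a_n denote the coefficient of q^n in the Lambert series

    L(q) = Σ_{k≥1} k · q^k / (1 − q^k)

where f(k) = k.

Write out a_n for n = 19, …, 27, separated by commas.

20, 42, 32, 36, 24, 60, 31, 42, 40

d|19:{1,19}  Σf=1+19=20
n=20: 1·20 2·10 4·5 5·4 10·2 20·1  f→[1+2+4+5+10+20]=42
q^21  k|21↦f(k): 1:1 3:3 7:7 21:21  a_21=32
q^22  k|22↦f(k): 22:22 11:11 2:2 1:1  a_22=36
[q^23] f(1)=1,f(23)=23 ⇒ 24
d|24:{1,2,3,4,6,8,12,24}  Σf=1+2+3+4+6+8+12+24=60
d|25:{1,5,25}  Σf=1+5+25=31
d|26:{1,2,13,26}  Σf=1+2+13+26=42
n=27: 1·27 3·9 9·3 27·1  f→[1+3+9+27]=40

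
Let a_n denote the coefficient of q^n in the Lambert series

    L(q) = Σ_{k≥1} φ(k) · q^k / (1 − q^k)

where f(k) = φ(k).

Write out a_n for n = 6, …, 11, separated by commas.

d|6:{1,2,3,6}  Σφ=1+1+2+2=6
n=7: 1·7 7·1  φ→[1+6]=7
q^8  k|8↦φ(k): 8:4 4:2 2:1 1:1  a_8=8
d|9:{1,3,9}  Σφ=1+2+6=9
[q^10] φ(1)=1,φ(2)=1,φ(5)=4,φ(10)=4 ⇒ 10
q^11  k|11↦φ(k): 1:1 11:10  a_11=11

6, 7, 8, 9, 10, 11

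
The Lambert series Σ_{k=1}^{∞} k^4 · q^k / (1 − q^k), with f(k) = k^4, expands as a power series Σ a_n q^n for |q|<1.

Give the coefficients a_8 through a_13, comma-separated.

4369, 6643, 10642, 14642, 22386, 28562

n=8: 1·8 2·4 4·2 8·1  f→[1+16+256+4096]=4369
n=9: 9·1 3·3 1·9  f→[6561+81+1]=6643
d|10:{1,2,5,10}  Σf=1+16+625+10000=10642
n=11: 1·11 11·1  f→[1+14641]=14642
n=12: 1·12 2·6 3·4 4·3 6·2 12·1  f→[1+16+81+256+1296+20736]=22386
d|13:{1,13}  Σf=1+28561=28562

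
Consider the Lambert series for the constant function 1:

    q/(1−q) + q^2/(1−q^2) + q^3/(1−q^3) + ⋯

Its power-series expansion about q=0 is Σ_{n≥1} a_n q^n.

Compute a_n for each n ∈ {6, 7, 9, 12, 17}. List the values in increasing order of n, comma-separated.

4, 2, 3, 6, 2

q^6  k|6↦f(k): 6:1 3:1 2:1 1:1  a_6=4
[q^7] f(1)=1,f(7)=1 ⇒ 2
d|9:{1,3,9}  Σf=1+1+1=3
q^12  k|12↦f(k): 12:1 6:1 4:1 3:1 2:1 1:1  a_12=6
n=17: 1·17 17·1  f→[1+1]=2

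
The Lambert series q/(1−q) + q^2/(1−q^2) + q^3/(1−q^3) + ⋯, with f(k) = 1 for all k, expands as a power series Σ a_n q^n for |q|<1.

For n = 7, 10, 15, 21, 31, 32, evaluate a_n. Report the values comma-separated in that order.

2, 4, 4, 4, 2, 6

q^7  k|7↦f(k): 7:1 1:1  a_7=2
d|10:{1,2,5,10}  Σf=1+1+1+1=4
d|15:{1,3,5,15}  Σf=1+1+1+1=4
n=21: 21·1 7·3 3·7 1·21  f→[1+1+1+1]=4
q^31  k|31↦f(k): 1:1 31:1  a_31=2
q^32  k|32↦f(k): 1:1 2:1 4:1 8:1 16:1 32:1  a_32=6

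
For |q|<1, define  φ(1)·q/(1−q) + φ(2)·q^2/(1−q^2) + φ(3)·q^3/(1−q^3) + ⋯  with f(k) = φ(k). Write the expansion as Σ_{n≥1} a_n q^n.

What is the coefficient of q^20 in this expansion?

d|20:{1,2,4,5,10,20}  Σφ=1+1+2+4+4+8=20

a_20 = 20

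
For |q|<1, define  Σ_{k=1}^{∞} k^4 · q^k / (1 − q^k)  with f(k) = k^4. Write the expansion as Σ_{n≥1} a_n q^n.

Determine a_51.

d|51:{51,17,3,1}  Σf=6765201+83521+81+1=6848804

a_51 = 6848804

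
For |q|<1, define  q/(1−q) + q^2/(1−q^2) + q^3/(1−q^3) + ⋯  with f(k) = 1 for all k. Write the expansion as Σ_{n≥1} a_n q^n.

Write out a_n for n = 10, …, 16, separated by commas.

4, 2, 6, 2, 4, 4, 5

q^10  k|10↦f(k): 10:1 5:1 2:1 1:1  a_10=4
[q^11] f(11)=1,f(1)=1 ⇒ 2
d|12:{1,2,3,4,6,12}  Σf=1+1+1+1+1+1=6
d|13:{1,13}  Σf=1+1=2
d|14:{14,7,2,1}  Σf=1+1+1+1=4
n=15: 15·1 5·3 3·5 1·15  f→[1+1+1+1]=4
d|16:{1,2,4,8,16}  Σf=1+1+1+1+1=5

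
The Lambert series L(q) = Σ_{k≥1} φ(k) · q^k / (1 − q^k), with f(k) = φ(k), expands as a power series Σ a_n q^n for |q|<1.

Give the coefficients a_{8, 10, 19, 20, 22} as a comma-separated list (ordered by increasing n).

d|8:{1,2,4,8}  Σφ=1+1+2+4=8
q^10  k|10↦φ(k): 1:1 2:1 5:4 10:4  a_10=10
q^19  k|19↦φ(k): 1:1 19:18  a_19=19
n=20: 1·20 2·10 4·5 5·4 10·2 20·1  φ→[1+1+2+4+4+8]=20
d|22:{1,2,11,22}  Σφ=1+1+10+10=22

8, 10, 19, 20, 22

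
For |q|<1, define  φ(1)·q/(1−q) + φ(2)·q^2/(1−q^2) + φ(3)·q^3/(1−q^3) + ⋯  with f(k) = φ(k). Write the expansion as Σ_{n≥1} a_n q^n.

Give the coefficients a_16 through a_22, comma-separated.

d|16:{16,8,4,2,1}  Σφ=8+4+2+1+1=16
d|17:{1,17}  Σφ=1+16=17
q^18  k|18↦φ(k): 1:1 2:1 3:2 6:2 9:6 18:6  a_18=18
[q^19] φ(19)=18,φ(1)=1 ⇒ 19
n=20: 20·1 10·2 5·4 4·5 2·10 1·20  φ→[8+4+4+2+1+1]=20
d|21:{1,3,7,21}  Σφ=1+2+6+12=21
n=22: 1·22 2·11 11·2 22·1  φ→[1+1+10+10]=22

16, 17, 18, 19, 20, 21, 22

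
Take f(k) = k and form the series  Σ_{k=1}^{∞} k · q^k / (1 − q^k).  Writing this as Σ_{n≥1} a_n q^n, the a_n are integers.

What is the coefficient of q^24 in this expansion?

a_24 = 60

d|24:{1,2,3,4,6,8,12,24}  Σf=1+2+3+4+6+8+12+24=60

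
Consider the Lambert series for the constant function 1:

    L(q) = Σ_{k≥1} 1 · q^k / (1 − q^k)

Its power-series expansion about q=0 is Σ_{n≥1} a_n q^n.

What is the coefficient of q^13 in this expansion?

q^13  k|13↦f(k): 13:1 1:1  a_13=2

a_13 = 2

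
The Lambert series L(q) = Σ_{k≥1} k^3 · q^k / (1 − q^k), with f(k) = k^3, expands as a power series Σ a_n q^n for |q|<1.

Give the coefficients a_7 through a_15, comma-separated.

q^7  k|7↦f(k): 1:1 7:343  a_7=344
q^8  k|8↦f(k): 1:1 2:8 4:64 8:512  a_8=585
q^9  k|9↦f(k): 9:729 3:27 1:1  a_9=757
[q^10] f(10)=1000,f(5)=125,f(2)=8,f(1)=1 ⇒ 1134
[q^11] f(1)=1,f(11)=1331 ⇒ 1332
d|12:{1,2,3,4,6,12}  Σf=1+8+27+64+216+1728=2044
[q^13] f(13)=2197,f(1)=1 ⇒ 2198
[q^14] f(1)=1,f(2)=8,f(7)=343,f(14)=2744 ⇒ 3096
[q^15] f(1)=1,f(3)=27,f(5)=125,f(15)=3375 ⇒ 3528

344, 585, 757, 1134, 1332, 2044, 2198, 3096, 3528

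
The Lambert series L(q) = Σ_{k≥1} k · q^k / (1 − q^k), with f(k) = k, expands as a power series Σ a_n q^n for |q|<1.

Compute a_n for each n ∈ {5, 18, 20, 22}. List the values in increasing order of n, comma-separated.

6, 39, 42, 36

d|5:{5,1}  Σf=5+1=6
[q^18] f(1)=1,f(2)=2,f(3)=3,f(6)=6,f(9)=9,f(18)=18 ⇒ 39
[q^20] f(1)=1,f(2)=2,f(4)=4,f(5)=5,f(10)=10,f(20)=20 ⇒ 42
n=22: 1·22 2·11 11·2 22·1  f→[1+2+11+22]=36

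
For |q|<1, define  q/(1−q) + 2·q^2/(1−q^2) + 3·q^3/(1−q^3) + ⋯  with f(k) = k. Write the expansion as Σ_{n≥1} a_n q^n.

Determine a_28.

a_28 = 56

n=28: 1·28 2·14 4·7 7·4 14·2 28·1  f→[1+2+4+7+14+28]=56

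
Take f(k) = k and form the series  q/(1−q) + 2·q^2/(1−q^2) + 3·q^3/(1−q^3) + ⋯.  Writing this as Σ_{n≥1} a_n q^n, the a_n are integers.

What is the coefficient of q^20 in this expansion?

a_20 = 42

n=20: 20·1 10·2 5·4 4·5 2·10 1·20  f→[20+10+5+4+2+1]=42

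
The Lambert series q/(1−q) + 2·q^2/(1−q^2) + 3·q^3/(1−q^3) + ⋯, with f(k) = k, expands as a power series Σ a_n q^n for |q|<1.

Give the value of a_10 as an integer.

n=10: 10·1 5·2 2·5 1·10  f→[10+5+2+1]=18

a_10 = 18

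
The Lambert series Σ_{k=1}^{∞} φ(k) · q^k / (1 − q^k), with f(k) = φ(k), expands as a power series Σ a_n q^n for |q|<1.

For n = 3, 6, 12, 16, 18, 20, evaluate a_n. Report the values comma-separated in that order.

[q^3] φ(3)=2,φ(1)=1 ⇒ 3
[q^6] φ(1)=1,φ(2)=1,φ(3)=2,φ(6)=2 ⇒ 6
d|12:{1,2,3,4,6,12}  Σφ=1+1+2+2+2+4=12
n=16: 16·1 8·2 4·4 2·8 1·16  φ→[8+4+2+1+1]=16
[q^18] φ(1)=1,φ(2)=1,φ(3)=2,φ(6)=2,φ(9)=6,φ(18)=6 ⇒ 18
d|20:{20,10,5,4,2,1}  Σφ=8+4+4+2+1+1=20

3, 6, 12, 16, 18, 20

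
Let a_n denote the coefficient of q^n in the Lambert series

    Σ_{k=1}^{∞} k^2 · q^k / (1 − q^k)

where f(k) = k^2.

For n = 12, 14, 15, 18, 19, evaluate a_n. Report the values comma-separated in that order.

d|12:{12,6,4,3,2,1}  Σf=144+36+16+9+4+1=210
n=14: 1·14 2·7 7·2 14·1  f→[1+4+49+196]=250
[q^15] f(1)=1,f(3)=9,f(5)=25,f(15)=225 ⇒ 260
q^18  k|18↦f(k): 18:324 9:81 6:36 3:9 2:4 1:1  a_18=455
n=19: 1·19 19·1  f→[1+361]=362

210, 250, 260, 455, 362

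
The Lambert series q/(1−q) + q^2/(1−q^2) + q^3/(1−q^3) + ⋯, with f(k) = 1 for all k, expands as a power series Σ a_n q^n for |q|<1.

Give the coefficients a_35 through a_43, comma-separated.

q^35  k|35↦f(k): 35:1 7:1 5:1 1:1  a_35=4
n=36: 36·1 18·2 12·3 9·4 6·6 4·9 3·12 2·18 1·36  f→[1+1+1+1+1+1+1+1+1]=9
q^37  k|37↦f(k): 37:1 1:1  a_37=2
n=38: 1·38 2·19 19·2 38·1  f→[1+1+1+1]=4
[q^39] f(1)=1,f(3)=1,f(13)=1,f(39)=1 ⇒ 4
d|40:{40,20,10,8,5,4,2,1}  Σf=1+1+1+1+1+1+1+1=8
q^41  k|41↦f(k): 1:1 41:1  a_41=2
q^42  k|42↦f(k): 1:1 2:1 3:1 6:1 7:1 14:1 21:1 42:1  a_42=8
q^43  k|43↦f(k): 1:1 43:1  a_43=2

4, 9, 2, 4, 4, 8, 2, 8, 2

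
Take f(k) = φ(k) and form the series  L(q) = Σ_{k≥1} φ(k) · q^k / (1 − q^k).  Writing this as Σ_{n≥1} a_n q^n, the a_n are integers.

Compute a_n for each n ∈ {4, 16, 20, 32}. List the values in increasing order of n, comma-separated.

n=4: 1·4 2·2 4·1  φ→[1+1+2]=4
d|16:{16,8,4,2,1}  Σφ=8+4+2+1+1=16
q^20  k|20↦φ(k): 1:1 2:1 4:2 5:4 10:4 20:8  a_20=20
[q^32] φ(1)=1,φ(2)=1,φ(4)=2,φ(8)=4,φ(16)=8,φ(32)=16 ⇒ 32

4, 16, 20, 32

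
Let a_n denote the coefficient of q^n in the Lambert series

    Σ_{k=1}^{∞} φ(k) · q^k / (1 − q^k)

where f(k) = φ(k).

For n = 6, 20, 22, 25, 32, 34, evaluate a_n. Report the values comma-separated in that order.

n=6: 1·6 2·3 3·2 6·1  φ→[1+1+2+2]=6
[q^20] φ(1)=1,φ(2)=1,φ(4)=2,φ(5)=4,φ(10)=4,φ(20)=8 ⇒ 20
d|22:{1,2,11,22}  Σφ=1+1+10+10=22
q^25  k|25↦φ(k): 1:1 5:4 25:20  a_25=25
n=32: 1·32 2·16 4·8 8·4 16·2 32·1  φ→[1+1+2+4+8+16]=32
q^34  k|34↦φ(k): 1:1 2:1 17:16 34:16  a_34=34

6, 20, 22, 25, 32, 34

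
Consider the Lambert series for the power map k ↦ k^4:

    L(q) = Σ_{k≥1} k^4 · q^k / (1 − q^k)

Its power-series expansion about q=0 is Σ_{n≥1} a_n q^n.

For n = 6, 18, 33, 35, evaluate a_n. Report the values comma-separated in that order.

1394, 112931, 1200644, 1503652

d|6:{1,2,3,6}  Σf=1+16+81+1296=1394
q^18  k|18↦f(k): 1:1 2:16 3:81 6:1296 9:6561 18:104976  a_18=112931
[q^33] f(1)=1,f(3)=81,f(11)=14641,f(33)=1185921 ⇒ 1200644
d|35:{35,7,5,1}  Σf=1500625+2401+625+1=1503652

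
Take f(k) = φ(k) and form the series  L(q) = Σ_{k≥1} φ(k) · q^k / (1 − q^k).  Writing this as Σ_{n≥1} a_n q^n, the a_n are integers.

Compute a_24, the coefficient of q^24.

n=24: 1·24 2·12 3·8 4·6 6·4 8·3 12·2 24·1  φ→[1+1+2+2+2+4+4+8]=24

a_24 = 24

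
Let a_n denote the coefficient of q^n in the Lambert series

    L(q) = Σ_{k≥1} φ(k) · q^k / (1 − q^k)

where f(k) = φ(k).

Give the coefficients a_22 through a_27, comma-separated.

[q^22] φ(22)=10,φ(11)=10,φ(2)=1,φ(1)=1 ⇒ 22
n=23: 1·23 23·1  φ→[1+22]=23
[q^24] φ(24)=8,φ(12)=4,φ(8)=4,φ(6)=2,φ(4)=2,φ(3)=2,φ(2)=1,φ(1)=1 ⇒ 24
n=25: 1·25 5·5 25·1  φ→[1+4+20]=25
[q^26] φ(1)=1,φ(2)=1,φ(13)=12,φ(26)=12 ⇒ 26
n=27: 1·27 3·9 9·3 27·1  φ→[1+2+6+18]=27

22, 23, 24, 25, 26, 27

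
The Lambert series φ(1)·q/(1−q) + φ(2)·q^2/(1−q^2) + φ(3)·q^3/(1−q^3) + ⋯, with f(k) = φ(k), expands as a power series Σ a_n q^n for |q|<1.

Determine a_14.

[q^14] φ(1)=1,φ(2)=1,φ(7)=6,φ(14)=6 ⇒ 14

a_14 = 14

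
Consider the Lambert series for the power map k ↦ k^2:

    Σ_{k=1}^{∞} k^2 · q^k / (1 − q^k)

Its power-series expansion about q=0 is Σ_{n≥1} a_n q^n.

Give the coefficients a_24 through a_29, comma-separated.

850, 651, 850, 820, 1050, 842

[q^24] f(1)=1,f(2)=4,f(3)=9,f(4)=16,f(6)=36,f(8)=64,f(12)=144,f(24)=576 ⇒ 850
n=25: 1·25 5·5 25·1  f→[1+25+625]=651
d|26:{1,2,13,26}  Σf=1+4+169+676=850
[q^27] f(1)=1,f(3)=9,f(9)=81,f(27)=729 ⇒ 820
[q^28] f(1)=1,f(2)=4,f(4)=16,f(7)=49,f(14)=196,f(28)=784 ⇒ 1050
[q^29] f(29)=841,f(1)=1 ⇒ 842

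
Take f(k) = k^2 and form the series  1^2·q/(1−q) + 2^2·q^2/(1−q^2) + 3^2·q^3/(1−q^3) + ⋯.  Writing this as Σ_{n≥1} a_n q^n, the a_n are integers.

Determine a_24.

q^24  k|24↦f(k): 24:576 12:144 8:64 6:36 4:16 3:9 2:4 1:1  a_24=850

a_24 = 850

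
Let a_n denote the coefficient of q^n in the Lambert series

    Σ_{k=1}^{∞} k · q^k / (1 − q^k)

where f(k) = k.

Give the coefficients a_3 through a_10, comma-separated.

d|3:{3,1}  Σf=3+1=4
q^4  k|4↦f(k): 4:4 2:2 1:1  a_4=7
[q^5] f(5)=5,f(1)=1 ⇒ 6
q^6  k|6↦f(k): 6:6 3:3 2:2 1:1  a_6=12
q^7  k|7↦f(k): 1:1 7:7  a_7=8
q^8  k|8↦f(k): 8:8 4:4 2:2 1:1  a_8=15
d|9:{1,3,9}  Σf=1+3+9=13
q^10  k|10↦f(k): 1:1 2:2 5:5 10:10  a_10=18

4, 7, 6, 12, 8, 15, 13, 18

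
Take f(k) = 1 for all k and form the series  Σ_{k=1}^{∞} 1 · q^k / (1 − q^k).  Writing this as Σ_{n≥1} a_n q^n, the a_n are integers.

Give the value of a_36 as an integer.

q^36  k|36↦f(k): 36:1 18:1 12:1 9:1 6:1 4:1 3:1 2:1 1:1  a_36=9

a_36 = 9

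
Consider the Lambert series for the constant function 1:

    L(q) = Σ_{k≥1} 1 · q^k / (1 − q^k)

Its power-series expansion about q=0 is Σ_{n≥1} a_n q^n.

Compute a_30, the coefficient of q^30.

a_30 = 8

d|30:{1,2,3,5,6,10,15,30}  Σf=1+1+1+1+1+1+1+1=8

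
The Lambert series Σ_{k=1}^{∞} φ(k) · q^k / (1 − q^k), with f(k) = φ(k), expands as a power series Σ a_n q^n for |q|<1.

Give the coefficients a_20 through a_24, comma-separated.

[q^20] φ(20)=8,φ(10)=4,φ(5)=4,φ(4)=2,φ(2)=1,φ(1)=1 ⇒ 20
n=21: 1·21 3·7 7·3 21·1  φ→[1+2+6+12]=21
[q^22] φ(1)=1,φ(2)=1,φ(11)=10,φ(22)=10 ⇒ 22
n=23: 23·1 1·23  φ→[22+1]=23
n=24: 24·1 12·2 8·3 6·4 4·6 3·8 2·12 1·24  φ→[8+4+4+2+2+2+1+1]=24

20, 21, 22, 23, 24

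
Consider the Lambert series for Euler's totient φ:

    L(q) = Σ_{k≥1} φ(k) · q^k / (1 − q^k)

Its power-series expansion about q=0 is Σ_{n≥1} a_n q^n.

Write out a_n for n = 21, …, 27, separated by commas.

[q^21] φ(21)=12,φ(7)=6,φ(3)=2,φ(1)=1 ⇒ 21
q^22  k|22↦φ(k): 1:1 2:1 11:10 22:10  a_22=22
q^23  k|23↦φ(k): 23:22 1:1  a_23=23
q^24  k|24↦φ(k): 1:1 2:1 3:2 4:2 6:2 8:4 12:4 24:8  a_24=24
n=25: 25·1 5·5 1·25  φ→[20+4+1]=25
d|26:{26,13,2,1}  Σφ=12+12+1+1=26
d|27:{1,3,9,27}  Σφ=1+2+6+18=27

21, 22, 23, 24, 25, 26, 27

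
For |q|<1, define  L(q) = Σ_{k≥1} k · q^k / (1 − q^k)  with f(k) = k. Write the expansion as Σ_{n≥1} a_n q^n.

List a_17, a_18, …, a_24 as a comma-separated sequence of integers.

18, 39, 20, 42, 32, 36, 24, 60

d|17:{17,1}  Σf=17+1=18
d|18:{1,2,3,6,9,18}  Σf=1+2+3+6+9+18=39
n=19: 19·1 1·19  f→[19+1]=20
n=20: 20·1 10·2 5·4 4·5 2·10 1·20  f→[20+10+5+4+2+1]=42
[q^21] f(1)=1,f(3)=3,f(7)=7,f(21)=21 ⇒ 32
q^22  k|22↦f(k): 1:1 2:2 11:11 22:22  a_22=36
q^23  k|23↦f(k): 1:1 23:23  a_23=24
n=24: 1·24 2·12 3·8 4·6 6·4 8·3 12·2 24·1  f→[1+2+3+4+6+8+12+24]=60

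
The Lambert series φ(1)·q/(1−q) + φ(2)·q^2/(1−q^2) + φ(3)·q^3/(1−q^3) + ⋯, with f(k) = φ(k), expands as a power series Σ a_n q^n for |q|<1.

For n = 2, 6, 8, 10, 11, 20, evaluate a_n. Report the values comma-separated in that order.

n=2: 2·1 1·2  φ→[1+1]=2
d|6:{6,3,2,1}  Σφ=2+2+1+1=6
[q^8] φ(8)=4,φ(4)=2,φ(2)=1,φ(1)=1 ⇒ 8
[q^10] φ(1)=1,φ(2)=1,φ(5)=4,φ(10)=4 ⇒ 10
q^11  k|11↦φ(k): 1:1 11:10  a_11=11
[q^20] φ(20)=8,φ(10)=4,φ(5)=4,φ(4)=2,φ(2)=1,φ(1)=1 ⇒ 20

2, 6, 8, 10, 11, 20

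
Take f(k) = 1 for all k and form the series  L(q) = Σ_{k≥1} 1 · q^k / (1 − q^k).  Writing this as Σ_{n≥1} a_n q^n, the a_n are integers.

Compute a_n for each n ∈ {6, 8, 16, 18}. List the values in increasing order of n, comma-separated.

[q^6] f(6)=1,f(3)=1,f(2)=1,f(1)=1 ⇒ 4
[q^8] f(8)=1,f(4)=1,f(2)=1,f(1)=1 ⇒ 4
d|16:{16,8,4,2,1}  Σf=1+1+1+1+1=5
n=18: 1·18 2·9 3·6 6·3 9·2 18·1  f→[1+1+1+1+1+1]=6

4, 4, 5, 6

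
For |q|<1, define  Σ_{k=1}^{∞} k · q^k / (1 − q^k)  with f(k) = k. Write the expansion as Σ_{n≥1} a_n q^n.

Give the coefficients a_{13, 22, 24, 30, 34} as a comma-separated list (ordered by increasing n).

n=13: 13·1 1·13  f→[13+1]=14
n=22: 22·1 11·2 2·11 1·22  f→[22+11+2+1]=36
d|24:{24,12,8,6,4,3,2,1}  Σf=24+12+8+6+4+3+2+1=60
q^30  k|30↦f(k): 30:30 15:15 10:10 6:6 5:5 3:3 2:2 1:1  a_30=72
n=34: 34·1 17·2 2·17 1·34  f→[34+17+2+1]=54

14, 36, 60, 72, 54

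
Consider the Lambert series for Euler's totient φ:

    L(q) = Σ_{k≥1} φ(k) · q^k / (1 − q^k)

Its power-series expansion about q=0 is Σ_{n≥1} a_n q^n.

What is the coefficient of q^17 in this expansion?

[q^17] φ(1)=1,φ(17)=16 ⇒ 17

a_17 = 17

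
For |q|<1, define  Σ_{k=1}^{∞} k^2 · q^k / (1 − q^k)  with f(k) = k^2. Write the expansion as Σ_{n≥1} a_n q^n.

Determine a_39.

a_39 = 1700

d|39:{1,3,13,39}  Σf=1+9+169+1521=1700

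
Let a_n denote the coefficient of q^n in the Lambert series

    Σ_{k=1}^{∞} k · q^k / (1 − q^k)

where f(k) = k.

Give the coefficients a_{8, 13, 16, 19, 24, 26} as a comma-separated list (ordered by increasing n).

d|8:{1,2,4,8}  Σf=1+2+4+8=15
d|13:{13,1}  Σf=13+1=14
d|16:{16,8,4,2,1}  Σf=16+8+4+2+1=31
[q^19] f(1)=1,f(19)=19 ⇒ 20
d|24:{1,2,3,4,6,8,12,24}  Σf=1+2+3+4+6+8+12+24=60
q^26  k|26↦f(k): 1:1 2:2 13:13 26:26  a_26=42

15, 14, 31, 20, 60, 42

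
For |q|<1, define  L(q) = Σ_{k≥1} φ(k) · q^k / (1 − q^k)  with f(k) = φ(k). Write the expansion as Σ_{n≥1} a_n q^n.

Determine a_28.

q^28  k|28↦φ(k): 28:12 14:6 7:6 4:2 2:1 1:1  a_28=28

a_28 = 28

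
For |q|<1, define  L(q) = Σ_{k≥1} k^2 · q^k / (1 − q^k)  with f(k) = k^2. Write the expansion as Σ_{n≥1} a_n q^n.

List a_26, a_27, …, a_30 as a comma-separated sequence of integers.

[q^26] f(26)=676,f(13)=169,f(2)=4,f(1)=1 ⇒ 850
q^27  k|27↦f(k): 1:1 3:9 9:81 27:729  a_27=820
[q^28] f(1)=1,f(2)=4,f(4)=16,f(7)=49,f(14)=196,f(28)=784 ⇒ 1050
d|29:{29,1}  Σf=841+1=842
d|30:{1,2,3,5,6,10,15,30}  Σf=1+4+9+25+36+100+225+900=1300

850, 820, 1050, 842, 1300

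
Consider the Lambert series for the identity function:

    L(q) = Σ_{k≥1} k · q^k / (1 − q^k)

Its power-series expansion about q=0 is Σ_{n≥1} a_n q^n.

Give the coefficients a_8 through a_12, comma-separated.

[q^8] f(1)=1,f(2)=2,f(4)=4,f(8)=8 ⇒ 15
d|9:{1,3,9}  Σf=1+3+9=13
q^10  k|10↦f(k): 10:10 5:5 2:2 1:1  a_10=18
[q^11] f(11)=11,f(1)=1 ⇒ 12
d|12:{12,6,4,3,2,1}  Σf=12+6+4+3+2+1=28

15, 13, 18, 12, 28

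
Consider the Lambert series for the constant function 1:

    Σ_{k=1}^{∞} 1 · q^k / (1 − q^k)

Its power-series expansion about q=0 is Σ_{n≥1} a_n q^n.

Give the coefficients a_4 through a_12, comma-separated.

3, 2, 4, 2, 4, 3, 4, 2, 6

q^4  k|4↦f(k): 1:1 2:1 4:1  a_4=3
d|5:{1,5}  Σf=1+1=2
[q^6] f(1)=1,f(2)=1,f(3)=1,f(6)=1 ⇒ 4
q^7  k|7↦f(k): 1:1 7:1  a_7=2
d|8:{8,4,2,1}  Σf=1+1+1+1=4
d|9:{9,3,1}  Σf=1+1+1=3
d|10:{10,5,2,1}  Σf=1+1+1+1=4
q^11  k|11↦f(k): 1:1 11:1  a_11=2
d|12:{1,2,3,4,6,12}  Σf=1+1+1+1+1+1=6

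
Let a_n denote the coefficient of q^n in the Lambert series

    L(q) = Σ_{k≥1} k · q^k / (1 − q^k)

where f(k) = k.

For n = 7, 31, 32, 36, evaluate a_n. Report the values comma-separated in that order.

n=7: 1·7 7·1  f→[1+7]=8
d|31:{1,31}  Σf=1+31=32
d|32:{32,16,8,4,2,1}  Σf=32+16+8+4+2+1=63
n=36: 1·36 2·18 3·12 4·9 6·6 9·4 12·3 18·2 36·1  f→[1+2+3+4+6+9+12+18+36]=91

8, 32, 63, 91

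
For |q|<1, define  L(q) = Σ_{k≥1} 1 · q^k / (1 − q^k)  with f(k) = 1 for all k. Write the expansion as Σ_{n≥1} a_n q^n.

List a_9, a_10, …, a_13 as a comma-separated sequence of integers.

3, 4, 2, 6, 2

q^9  k|9↦f(k): 1:1 3:1 9:1  a_9=3
[q^10] f(1)=1,f(2)=1,f(5)=1,f(10)=1 ⇒ 4
d|11:{1,11}  Σf=1+1=2
q^12  k|12↦f(k): 12:1 6:1 4:1 3:1 2:1 1:1  a_12=6
[q^13] f(1)=1,f(13)=1 ⇒ 2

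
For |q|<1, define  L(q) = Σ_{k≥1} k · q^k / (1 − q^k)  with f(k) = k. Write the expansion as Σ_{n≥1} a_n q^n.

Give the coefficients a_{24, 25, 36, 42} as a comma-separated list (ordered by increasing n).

60, 31, 91, 96

q^24  k|24↦f(k): 1:1 2:2 3:3 4:4 6:6 8:8 12:12 24:24  a_24=60
d|25:{25,5,1}  Σf=25+5+1=31
n=36: 1·36 2·18 3·12 4·9 6·6 9·4 12·3 18·2 36·1  f→[1+2+3+4+6+9+12+18+36]=91
q^42  k|42↦f(k): 1:1 2:2 3:3 6:6 7:7 14:14 21:21 42:42  a_42=96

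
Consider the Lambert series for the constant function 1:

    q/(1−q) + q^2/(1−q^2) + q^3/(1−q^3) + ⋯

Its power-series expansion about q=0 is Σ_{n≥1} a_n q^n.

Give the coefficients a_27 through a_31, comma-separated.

4, 6, 2, 8, 2

[q^27] f(1)=1,f(3)=1,f(9)=1,f(27)=1 ⇒ 4
[q^28] f(1)=1,f(2)=1,f(4)=1,f(7)=1,f(14)=1,f(28)=1 ⇒ 6
q^29  k|29↦f(k): 29:1 1:1  a_29=2
n=30: 30·1 15·2 10·3 6·5 5·6 3·10 2·15 1·30  f→[1+1+1+1+1+1+1+1]=8
n=31: 1·31 31·1  f→[1+1]=2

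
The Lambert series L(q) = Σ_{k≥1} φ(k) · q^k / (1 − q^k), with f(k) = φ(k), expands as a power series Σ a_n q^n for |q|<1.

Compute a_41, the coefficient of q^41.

n=41: 1·41 41·1  φ→[1+40]=41

a_41 = 41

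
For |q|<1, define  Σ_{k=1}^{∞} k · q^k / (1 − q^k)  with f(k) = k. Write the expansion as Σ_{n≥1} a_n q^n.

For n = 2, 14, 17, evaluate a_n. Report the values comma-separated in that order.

[q^2] f(1)=1,f(2)=2 ⇒ 3
[q^14] f(1)=1,f(2)=2,f(7)=7,f(14)=14 ⇒ 24
d|17:{17,1}  Σf=17+1=18

3, 24, 18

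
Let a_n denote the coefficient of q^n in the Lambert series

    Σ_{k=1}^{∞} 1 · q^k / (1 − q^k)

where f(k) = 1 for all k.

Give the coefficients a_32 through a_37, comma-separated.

q^32  k|32↦f(k): 32:1 16:1 8:1 4:1 2:1 1:1  a_32=6
[q^33] f(1)=1,f(3)=1,f(11)=1,f(33)=1 ⇒ 4
n=34: 1·34 2·17 17·2 34·1  f→[1+1+1+1]=4
n=35: 35·1 7·5 5·7 1·35  f→[1+1+1+1]=4
n=36: 36·1 18·2 12·3 9·4 6·6 4·9 3·12 2·18 1·36  f→[1+1+1+1+1+1+1+1+1]=9
q^37  k|37↦f(k): 37:1 1:1  a_37=2

6, 4, 4, 4, 9, 2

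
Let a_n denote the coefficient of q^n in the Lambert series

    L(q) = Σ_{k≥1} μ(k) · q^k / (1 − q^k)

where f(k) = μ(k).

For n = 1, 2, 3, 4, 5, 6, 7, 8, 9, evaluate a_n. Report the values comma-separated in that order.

1, 0, 0, 0, 0, 0, 0, 0, 0

q^1  k|1↦μ(k): 1:1  a_1=1
[q^2] μ(2)=-1,μ(1)=1 ⇒ 0
q^3  k|3↦μ(k): 3:-1 1:1  a_3=0
d|4:{1,2,4}  Σμ=1+(-1)+0=0
n=5: 5·1 1·5  μ→[(-1)+1]=0
q^6  k|6↦μ(k): 6:1 3:-1 2:-1 1:1  a_6=0
d|7:{1,7}  Σμ=1+(-1)=0
d|8:{8,4,2,1}  Σμ=0+0+(-1)+1=0
d|9:{9,3,1}  Σμ=0+(-1)+1=0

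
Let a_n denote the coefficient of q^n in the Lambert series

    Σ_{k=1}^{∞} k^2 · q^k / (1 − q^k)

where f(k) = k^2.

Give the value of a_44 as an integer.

q^44  k|44↦f(k): 1:1 2:4 4:16 11:121 22:484 44:1936  a_44=2562

a_44 = 2562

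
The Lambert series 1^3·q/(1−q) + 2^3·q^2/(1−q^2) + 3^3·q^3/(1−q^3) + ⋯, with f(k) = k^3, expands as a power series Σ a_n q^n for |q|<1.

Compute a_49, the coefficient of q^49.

q^49  k|49↦f(k): 1:1 7:343 49:117649  a_49=117993

a_49 = 117993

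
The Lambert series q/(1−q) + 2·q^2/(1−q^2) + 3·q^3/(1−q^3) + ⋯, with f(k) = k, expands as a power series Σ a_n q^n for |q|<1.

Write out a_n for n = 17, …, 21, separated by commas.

[q^17] f(17)=17,f(1)=1 ⇒ 18
q^18  k|18↦f(k): 18:18 9:9 6:6 3:3 2:2 1:1  a_18=39
n=19: 1·19 19·1  f→[1+19]=20
q^20  k|20↦f(k): 1:1 2:2 4:4 5:5 10:10 20:20  a_20=42
n=21: 1·21 3·7 7·3 21·1  f→[1+3+7+21]=32

18, 39, 20, 42, 32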